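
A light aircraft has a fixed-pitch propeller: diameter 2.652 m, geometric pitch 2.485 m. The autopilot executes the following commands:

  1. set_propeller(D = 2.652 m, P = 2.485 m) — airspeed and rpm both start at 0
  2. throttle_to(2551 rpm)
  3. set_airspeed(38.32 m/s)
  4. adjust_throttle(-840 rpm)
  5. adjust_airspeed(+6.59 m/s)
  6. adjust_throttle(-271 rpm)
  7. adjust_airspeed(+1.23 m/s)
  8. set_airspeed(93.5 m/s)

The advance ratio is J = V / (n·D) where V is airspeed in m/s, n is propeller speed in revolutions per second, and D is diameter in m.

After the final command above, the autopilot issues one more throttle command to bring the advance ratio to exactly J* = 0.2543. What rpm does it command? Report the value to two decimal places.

rpm = 8318.46

set_propeller: D = 2.652 m, P = 2.485 m (p = P/D = 0.937029); state ← (V=0, rpm=0)
throttle_to(2551): rpm ← 2551
set_airspeed(38.32): V ← 38.32 m/s
adjust_throttle(-840): rpm ← 2551 -840 = 1711
adjust_airspeed(+6.59): V ← 38.32 +6.59 = 44.91 m/s
adjust_throttle(-271): rpm ← 1711 -271 = 1440
adjust_airspeed(+1.23): V ← 44.91 +1.23 = 46.14 m/s
set_airspeed(93.5): V ← 93.5 m/s
final state: V = 93.5 m/s, rpm = 1440 → n = rpm/60 = 24.000000 rev/s
target J* = 0.2543; solve J* = V/(n·D) for n: n = V/(J*·D) = 93.5/(0.2543 × 2.652) = 138.641016 rev/s
rpm = 60·n = 8318.460933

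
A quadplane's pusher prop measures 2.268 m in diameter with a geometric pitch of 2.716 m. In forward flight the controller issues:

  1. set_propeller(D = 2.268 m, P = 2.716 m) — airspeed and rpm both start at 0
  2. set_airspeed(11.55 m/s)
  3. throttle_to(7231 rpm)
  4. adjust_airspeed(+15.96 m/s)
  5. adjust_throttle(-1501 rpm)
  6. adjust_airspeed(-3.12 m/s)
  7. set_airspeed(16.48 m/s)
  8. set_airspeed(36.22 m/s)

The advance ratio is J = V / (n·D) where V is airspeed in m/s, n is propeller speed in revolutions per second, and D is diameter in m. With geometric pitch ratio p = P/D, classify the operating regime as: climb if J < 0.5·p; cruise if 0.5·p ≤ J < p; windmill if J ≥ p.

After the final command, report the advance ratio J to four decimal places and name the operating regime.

J = 0.1672, regime = climb

set_propeller: D = 2.268 m, P = 2.716 m (p = P/D = 1.197531); state ← (V=0, rpm=0)
set_airspeed(11.55): V ← 11.55 m/s
throttle_to(7231): rpm ← 7231
adjust_airspeed(+15.96): V ← 11.55 +15.96 = 27.51 m/s
adjust_throttle(-1501): rpm ← 7231 -1501 = 5730
adjust_airspeed(-3.12): V ← 27.51 -3.12 = 24.39 m/s
set_airspeed(16.48): V ← 16.48 m/s
set_airspeed(36.22): V ← 36.22 m/s
final state: V = 36.22 m/s, rpm = 5730 → n = rpm/60 = 95.500000 rev/s
J = V / (n·D) = 36.22 / (95.500000 × 2.268) = 0.167225
regime bands: climb J<0.5988 | cruise [0.5988, 1.1975) | windmill J≥1.1975
J = 0.1672 → climb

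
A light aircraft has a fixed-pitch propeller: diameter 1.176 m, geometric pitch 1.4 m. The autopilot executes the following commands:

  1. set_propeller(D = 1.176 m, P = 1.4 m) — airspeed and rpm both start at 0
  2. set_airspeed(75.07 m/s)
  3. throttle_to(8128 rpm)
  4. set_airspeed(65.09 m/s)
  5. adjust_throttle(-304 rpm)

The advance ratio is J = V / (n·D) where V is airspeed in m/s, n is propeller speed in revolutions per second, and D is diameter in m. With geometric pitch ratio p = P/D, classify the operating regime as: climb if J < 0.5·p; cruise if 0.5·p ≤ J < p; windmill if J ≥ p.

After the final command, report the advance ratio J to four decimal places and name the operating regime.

J = 0.4245, regime = climb

set_propeller: D = 1.176 m, P = 1.4 m (p = P/D = 1.190476); state ← (V=0, rpm=0)
set_airspeed(75.07): V ← 75.07 m/s
throttle_to(8128): rpm ← 8128
set_airspeed(65.09): V ← 65.09 m/s
adjust_throttle(-304): rpm ← 8128 -304 = 7824
final state: V = 65.09 m/s, rpm = 7824 → n = rpm/60 = 130.400000 rev/s
J = V / (n·D) = 65.09 / (130.400000 × 1.176) = 0.424453
regime bands: climb J<0.5952 | cruise [0.5952, 1.1905) | windmill J≥1.1905
J = 0.4245 → climb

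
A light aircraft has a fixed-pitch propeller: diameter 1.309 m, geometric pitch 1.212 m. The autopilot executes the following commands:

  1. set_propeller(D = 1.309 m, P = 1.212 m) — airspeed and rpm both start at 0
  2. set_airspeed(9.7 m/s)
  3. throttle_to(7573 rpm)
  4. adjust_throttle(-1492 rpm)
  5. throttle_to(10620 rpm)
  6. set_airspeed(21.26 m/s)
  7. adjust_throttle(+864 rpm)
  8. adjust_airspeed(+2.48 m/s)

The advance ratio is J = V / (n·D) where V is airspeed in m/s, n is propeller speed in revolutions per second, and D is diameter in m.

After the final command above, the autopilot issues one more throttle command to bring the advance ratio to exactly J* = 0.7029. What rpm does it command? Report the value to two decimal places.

rpm = 1548.10

set_propeller: D = 1.309 m, P = 1.212 m (p = P/D = 0.925898); state ← (V=0, rpm=0)
set_airspeed(9.7): V ← 9.7 m/s
throttle_to(7573): rpm ← 7573
adjust_throttle(-1492): rpm ← 7573 -1492 = 6081
throttle_to(10620): rpm ← 10620
set_airspeed(21.26): V ← 21.26 m/s
adjust_throttle(+864): rpm ← 10620 +864 = 11484
adjust_airspeed(+2.48): V ← 21.26 +2.48 = 23.74 m/s
final state: V = 23.74 m/s, rpm = 11484 → n = rpm/60 = 191.400000 rev/s
target J* = 0.7029; solve J* = V/(n·D) for n: n = V/(J*·D) = 23.74/(0.7029 × 1.309) = 25.801653 rev/s
rpm = 60·n = 1548.099161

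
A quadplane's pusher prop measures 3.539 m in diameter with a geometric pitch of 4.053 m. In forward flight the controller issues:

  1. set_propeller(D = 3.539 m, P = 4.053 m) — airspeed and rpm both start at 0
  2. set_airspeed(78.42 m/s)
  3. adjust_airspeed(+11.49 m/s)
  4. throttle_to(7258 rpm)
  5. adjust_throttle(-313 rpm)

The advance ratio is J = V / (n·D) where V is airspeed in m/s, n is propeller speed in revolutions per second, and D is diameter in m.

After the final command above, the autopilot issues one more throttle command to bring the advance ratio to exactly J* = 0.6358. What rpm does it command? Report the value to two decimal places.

set_propeller: D = 3.539 m, P = 4.053 m (p = P/D = 1.145239); state ← (V=0, rpm=0)
set_airspeed(78.42): V ← 78.42 m/s
adjust_airspeed(+11.49): V ← 78.42 +11.49 = 89.91 m/s
throttle_to(7258): rpm ← 7258
adjust_throttle(-313): rpm ← 7258 -313 = 6945
final state: V = 89.91 m/s, rpm = 6945 → n = rpm/60 = 115.750000 rev/s
target J* = 0.6358; solve J* = V/(n·D) for n: n = V/(J*·D) = 89.91/(0.6358 × 3.539) = 39.958292 rev/s
rpm = 60·n = 2397.497494

rpm = 2397.50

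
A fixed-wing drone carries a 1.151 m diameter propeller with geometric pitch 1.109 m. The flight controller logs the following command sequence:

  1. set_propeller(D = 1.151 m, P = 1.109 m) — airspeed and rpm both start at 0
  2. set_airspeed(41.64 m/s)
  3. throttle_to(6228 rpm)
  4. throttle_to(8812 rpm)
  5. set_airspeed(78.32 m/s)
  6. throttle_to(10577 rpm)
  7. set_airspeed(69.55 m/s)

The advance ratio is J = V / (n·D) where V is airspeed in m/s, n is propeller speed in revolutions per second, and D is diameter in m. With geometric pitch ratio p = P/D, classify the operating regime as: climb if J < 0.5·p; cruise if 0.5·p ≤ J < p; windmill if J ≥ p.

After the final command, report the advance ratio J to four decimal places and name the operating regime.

J = 0.3428, regime = climb

set_propeller: D = 1.151 m, P = 1.109 m (p = P/D = 0.963510); state ← (V=0, rpm=0)
set_airspeed(41.64): V ← 41.64 m/s
throttle_to(6228): rpm ← 6228
throttle_to(8812): rpm ← 8812
set_airspeed(78.32): V ← 78.32 m/s
throttle_to(10577): rpm ← 10577
set_airspeed(69.55): V ← 69.55 m/s
final state: V = 69.55 m/s, rpm = 10577 → n = rpm/60 = 176.283333 rev/s
J = V / (n·D) = 69.55 / (176.283333 × 1.151) = 0.342776
regime bands: climb J<0.4818 | cruise [0.4818, 0.9635) | windmill J≥0.9635
J = 0.3428 → climb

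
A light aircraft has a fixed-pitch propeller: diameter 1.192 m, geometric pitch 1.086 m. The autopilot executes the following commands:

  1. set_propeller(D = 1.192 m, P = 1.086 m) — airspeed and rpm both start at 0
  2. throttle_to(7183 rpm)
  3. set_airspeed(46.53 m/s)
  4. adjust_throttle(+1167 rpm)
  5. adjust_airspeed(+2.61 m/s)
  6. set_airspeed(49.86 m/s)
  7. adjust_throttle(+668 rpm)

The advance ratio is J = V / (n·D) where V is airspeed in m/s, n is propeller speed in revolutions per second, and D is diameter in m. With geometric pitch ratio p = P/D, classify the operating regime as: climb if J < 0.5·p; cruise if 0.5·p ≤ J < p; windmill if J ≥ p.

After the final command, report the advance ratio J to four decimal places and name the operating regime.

set_propeller: D = 1.192 m, P = 1.086 m (p = P/D = 0.911074); state ← (V=0, rpm=0)
throttle_to(7183): rpm ← 7183
set_airspeed(46.53): V ← 46.53 m/s
adjust_throttle(+1167): rpm ← 7183 +1167 = 8350
adjust_airspeed(+2.61): V ← 46.53 +2.61 = 49.14 m/s
set_airspeed(49.86): V ← 49.86 m/s
adjust_throttle(+668): rpm ← 8350 +668 = 9018
final state: V = 49.86 m/s, rpm = 9018 → n = rpm/60 = 150.300000 rev/s
J = V / (n·D) = 49.86 / (150.300000 × 1.192) = 0.278302
regime bands: climb J<0.4555 | cruise [0.4555, 0.9111) | windmill J≥0.9111
J = 0.2783 → climb

J = 0.2783, regime = climb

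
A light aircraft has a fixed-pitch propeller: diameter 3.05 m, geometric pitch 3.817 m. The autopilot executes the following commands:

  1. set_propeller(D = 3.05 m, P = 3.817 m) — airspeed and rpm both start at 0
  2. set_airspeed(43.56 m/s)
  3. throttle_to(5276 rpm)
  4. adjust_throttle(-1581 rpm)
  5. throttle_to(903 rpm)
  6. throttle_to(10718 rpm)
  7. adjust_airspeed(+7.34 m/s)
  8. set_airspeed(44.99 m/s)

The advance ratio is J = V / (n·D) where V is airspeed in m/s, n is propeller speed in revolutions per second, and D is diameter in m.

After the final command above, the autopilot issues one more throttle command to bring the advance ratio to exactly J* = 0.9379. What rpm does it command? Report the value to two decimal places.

rpm = 943.65

set_propeller: D = 3.05 m, P = 3.817 m (p = P/D = 1.251475); state ← (V=0, rpm=0)
set_airspeed(43.56): V ← 43.56 m/s
throttle_to(5276): rpm ← 5276
adjust_throttle(-1581): rpm ← 5276 -1581 = 3695
throttle_to(903): rpm ← 903
throttle_to(10718): rpm ← 10718
adjust_airspeed(+7.34): V ← 43.56 +7.34 = 50.9 m/s
set_airspeed(44.99): V ← 44.99 m/s
final state: V = 44.99 m/s, rpm = 10718 → n = rpm/60 = 178.633333 rev/s
target J* = 0.9379; solve J* = V/(n·D) for n: n = V/(J*·D) = 44.99/(0.9379 × 3.05) = 15.727497 rev/s
rpm = 60·n = 943.649835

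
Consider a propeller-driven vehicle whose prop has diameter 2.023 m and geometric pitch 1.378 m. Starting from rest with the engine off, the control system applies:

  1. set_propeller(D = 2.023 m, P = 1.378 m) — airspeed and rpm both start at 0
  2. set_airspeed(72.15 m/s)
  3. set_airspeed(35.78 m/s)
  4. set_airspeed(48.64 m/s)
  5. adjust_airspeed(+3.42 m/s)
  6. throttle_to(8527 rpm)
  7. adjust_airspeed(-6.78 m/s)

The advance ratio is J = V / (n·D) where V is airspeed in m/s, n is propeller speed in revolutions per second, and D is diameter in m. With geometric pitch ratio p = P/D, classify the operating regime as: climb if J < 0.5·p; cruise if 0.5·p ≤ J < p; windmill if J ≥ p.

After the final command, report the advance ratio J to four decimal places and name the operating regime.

set_propeller: D = 2.023 m, P = 1.378 m (p = P/D = 0.681167); state ← (V=0, rpm=0)
set_airspeed(72.15): V ← 72.15 m/s
set_airspeed(35.78): V ← 35.78 m/s
set_airspeed(48.64): V ← 48.64 m/s
adjust_airspeed(+3.42): V ← 48.64 +3.42 = 52.06 m/s
throttle_to(8527): rpm ← 8527
adjust_airspeed(-6.78): V ← 52.06 -6.78 = 45.28 m/s
final state: V = 45.28 m/s, rpm = 8527 → n = rpm/60 = 142.116667 rev/s
J = V / (n·D) = 45.28 / (142.116667 × 2.023) = 0.157495
regime bands: climb J<0.3406 | cruise [0.3406, 0.6812) | windmill J≥0.6812
J = 0.1575 → climb

J = 0.1575, regime = climb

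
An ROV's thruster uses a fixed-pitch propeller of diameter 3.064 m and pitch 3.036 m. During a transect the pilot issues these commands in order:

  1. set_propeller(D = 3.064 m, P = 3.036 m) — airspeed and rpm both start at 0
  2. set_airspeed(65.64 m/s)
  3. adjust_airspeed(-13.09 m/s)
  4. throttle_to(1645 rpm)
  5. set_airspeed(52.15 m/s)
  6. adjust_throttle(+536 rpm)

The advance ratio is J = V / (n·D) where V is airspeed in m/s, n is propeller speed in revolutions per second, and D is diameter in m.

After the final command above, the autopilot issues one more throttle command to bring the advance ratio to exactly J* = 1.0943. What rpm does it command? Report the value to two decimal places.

rpm = 933.21

set_propeller: D = 3.064 m, P = 3.036 m (p = P/D = 0.990862); state ← (V=0, rpm=0)
set_airspeed(65.64): V ← 65.64 m/s
adjust_airspeed(-13.09): V ← 65.64 -13.09 = 52.55 m/s
throttle_to(1645): rpm ← 1645
set_airspeed(52.15): V ← 52.15 m/s
adjust_throttle(+536): rpm ← 1645 +536 = 2181
final state: V = 52.15 m/s, rpm = 2181 → n = rpm/60 = 36.350000 rev/s
target J* = 1.0943; solve J* = V/(n·D) for n: n = V/(J*·D) = 52.15/(1.0943 × 3.064) = 15.553536 rev/s
rpm = 60·n = 933.212190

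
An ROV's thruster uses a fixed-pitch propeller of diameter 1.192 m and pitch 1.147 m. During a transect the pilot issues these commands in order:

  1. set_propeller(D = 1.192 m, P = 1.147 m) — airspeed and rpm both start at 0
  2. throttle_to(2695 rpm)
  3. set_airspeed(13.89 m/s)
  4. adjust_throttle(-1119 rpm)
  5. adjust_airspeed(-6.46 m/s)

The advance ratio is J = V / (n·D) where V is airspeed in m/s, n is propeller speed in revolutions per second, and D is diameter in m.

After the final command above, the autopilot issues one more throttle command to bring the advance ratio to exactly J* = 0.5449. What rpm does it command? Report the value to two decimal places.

rpm = 686.35

set_propeller: D = 1.192 m, P = 1.147 m (p = P/D = 0.962248); state ← (V=0, rpm=0)
throttle_to(2695): rpm ← 2695
set_airspeed(13.89): V ← 13.89 m/s
adjust_throttle(-1119): rpm ← 2695 -1119 = 1576
adjust_airspeed(-6.46): V ← 13.89 -6.46 = 7.43 m/s
final state: V = 7.43 m/s, rpm = 1576 → n = rpm/60 = 26.266667 rev/s
target J* = 0.5449; solve J* = V/(n·D) for n: n = V/(J*·D) = 7.43/(0.5449 × 1.192) = 11.439203 rev/s
rpm = 60·n = 686.352154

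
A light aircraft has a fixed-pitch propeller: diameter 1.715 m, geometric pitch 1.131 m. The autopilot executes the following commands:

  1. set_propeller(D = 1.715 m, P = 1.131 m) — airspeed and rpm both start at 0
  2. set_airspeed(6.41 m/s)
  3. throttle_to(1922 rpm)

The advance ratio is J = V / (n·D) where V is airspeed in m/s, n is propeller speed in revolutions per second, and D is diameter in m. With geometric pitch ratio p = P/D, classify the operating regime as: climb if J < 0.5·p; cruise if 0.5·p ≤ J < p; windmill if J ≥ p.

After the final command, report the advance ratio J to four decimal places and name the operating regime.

set_propeller: D = 1.715 m, P = 1.131 m (p = P/D = 0.659475); state ← (V=0, rpm=0)
set_airspeed(6.41): V ← 6.41 m/s
throttle_to(1922): rpm ← 1922
final state: V = 6.41 m/s, rpm = 1922 → n = rpm/60 = 32.033333 rev/s
J = V / (n·D) = 6.41 / (32.033333 × 1.715) = 0.116679
regime bands: climb J<0.3297 | cruise [0.3297, 0.6595) | windmill J≥0.6595
J = 0.1167 → climb

J = 0.1167, regime = climb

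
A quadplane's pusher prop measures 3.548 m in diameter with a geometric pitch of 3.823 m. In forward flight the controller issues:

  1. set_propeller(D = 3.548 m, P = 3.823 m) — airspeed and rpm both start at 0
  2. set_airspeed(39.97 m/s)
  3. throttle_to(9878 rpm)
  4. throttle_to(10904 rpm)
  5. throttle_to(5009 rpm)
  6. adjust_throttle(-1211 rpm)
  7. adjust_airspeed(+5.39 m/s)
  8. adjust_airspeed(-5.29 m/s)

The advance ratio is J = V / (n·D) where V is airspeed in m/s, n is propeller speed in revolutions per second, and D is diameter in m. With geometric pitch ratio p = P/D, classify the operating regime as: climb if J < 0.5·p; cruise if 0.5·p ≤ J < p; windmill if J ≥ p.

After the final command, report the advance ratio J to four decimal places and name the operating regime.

set_propeller: D = 3.548 m, P = 3.823 m (p = P/D = 1.077508); state ← (V=0, rpm=0)
set_airspeed(39.97): V ← 39.97 m/s
throttle_to(9878): rpm ← 9878
throttle_to(10904): rpm ← 10904
throttle_to(5009): rpm ← 5009
adjust_throttle(-1211): rpm ← 5009 -1211 = 3798
adjust_airspeed(+5.39): V ← 39.97 +5.39 = 45.36 m/s
adjust_airspeed(-5.29): V ← 45.36 -5.29 = 40.07 m/s
final state: V = 40.07 m/s, rpm = 3798 → n = rpm/60 = 63.300000 rev/s
J = V / (n·D) = 40.07 / (63.300000 × 3.548) = 0.178415
regime bands: climb J<0.5388 | cruise [0.5388, 1.0775) | windmill J≥1.0775
J = 0.1784 → climb

J = 0.1784, regime = climb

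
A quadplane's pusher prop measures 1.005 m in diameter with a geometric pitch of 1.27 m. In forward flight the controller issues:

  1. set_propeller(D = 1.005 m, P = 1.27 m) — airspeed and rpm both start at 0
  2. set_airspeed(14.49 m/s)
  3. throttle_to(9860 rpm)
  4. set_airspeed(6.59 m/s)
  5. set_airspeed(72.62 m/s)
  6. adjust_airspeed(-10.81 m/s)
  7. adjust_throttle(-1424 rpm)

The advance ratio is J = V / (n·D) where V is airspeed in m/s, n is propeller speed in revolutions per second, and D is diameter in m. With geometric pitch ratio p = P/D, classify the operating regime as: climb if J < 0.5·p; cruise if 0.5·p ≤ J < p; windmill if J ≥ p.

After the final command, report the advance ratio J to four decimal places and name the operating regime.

J = 0.4374, regime = climb

set_propeller: D = 1.005 m, P = 1.27 m (p = P/D = 1.263682); state ← (V=0, rpm=0)
set_airspeed(14.49): V ← 14.49 m/s
throttle_to(9860): rpm ← 9860
set_airspeed(6.59): V ← 6.59 m/s
set_airspeed(72.62): V ← 72.62 m/s
adjust_airspeed(-10.81): V ← 72.62 -10.81 = 61.81 m/s
adjust_throttle(-1424): rpm ← 9860 -1424 = 8436
final state: V = 61.81 m/s, rpm = 8436 → n = rpm/60 = 140.600000 rev/s
J = V / (n·D) = 61.81 / (140.600000 × 1.005) = 0.437429
regime bands: climb J<0.6318 | cruise [0.6318, 1.2637) | windmill J≥1.2637
J = 0.4374 → climb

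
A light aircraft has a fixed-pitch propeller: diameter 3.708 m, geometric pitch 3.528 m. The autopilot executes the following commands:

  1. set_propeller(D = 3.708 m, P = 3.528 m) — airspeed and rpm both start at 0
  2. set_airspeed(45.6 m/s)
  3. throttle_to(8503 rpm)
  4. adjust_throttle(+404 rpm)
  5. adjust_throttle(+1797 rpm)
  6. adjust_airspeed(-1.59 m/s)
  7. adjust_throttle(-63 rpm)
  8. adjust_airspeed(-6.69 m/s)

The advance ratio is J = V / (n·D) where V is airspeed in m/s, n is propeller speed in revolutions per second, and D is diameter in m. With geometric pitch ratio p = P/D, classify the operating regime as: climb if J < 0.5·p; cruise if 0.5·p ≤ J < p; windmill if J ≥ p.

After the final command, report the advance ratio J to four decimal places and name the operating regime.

J = 0.0568, regime = climb

set_propeller: D = 3.708 m, P = 3.528 m (p = P/D = 0.951456); state ← (V=0, rpm=0)
set_airspeed(45.6): V ← 45.6 m/s
throttle_to(8503): rpm ← 8503
adjust_throttle(+404): rpm ← 8503 +404 = 8907
adjust_throttle(+1797): rpm ← 8907 +1797 = 10704
adjust_airspeed(-1.59): V ← 45.6 -1.59 = 44.01 m/s
adjust_throttle(-63): rpm ← 10704 -63 = 10641
adjust_airspeed(-6.69): V ← 44.01 -6.69 = 37.32 m/s
final state: V = 37.32 m/s, rpm = 10641 → n = rpm/60 = 177.350000 rev/s
J = V / (n·D) = 37.32 / (177.350000 × 3.708) = 0.056751
regime bands: climb J<0.4757 | cruise [0.4757, 0.9515) | windmill J≥0.9515
J = 0.0568 → climb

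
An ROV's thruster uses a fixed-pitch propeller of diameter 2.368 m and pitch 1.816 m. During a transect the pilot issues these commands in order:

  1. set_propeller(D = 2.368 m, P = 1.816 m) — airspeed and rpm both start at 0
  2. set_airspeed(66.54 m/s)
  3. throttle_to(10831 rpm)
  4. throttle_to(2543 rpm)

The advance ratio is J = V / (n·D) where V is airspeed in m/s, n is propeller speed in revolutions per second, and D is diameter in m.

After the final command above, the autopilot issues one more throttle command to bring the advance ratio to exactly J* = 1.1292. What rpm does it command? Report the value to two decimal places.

set_propeller: D = 2.368 m, P = 1.816 m (p = P/D = 0.766892); state ← (V=0, rpm=0)
set_airspeed(66.54): V ← 66.54 m/s
throttle_to(10831): rpm ← 10831
throttle_to(2543): rpm ← 2543
final state: V = 66.54 m/s, rpm = 2543 → n = rpm/60 = 42.383333 rev/s
target J* = 1.1292; solve J* = V/(n·D) for n: n = V/(J*·D) = 66.54/(1.1292 × 2.368) = 24.884575 rev/s
rpm = 60·n = 1493.074504

rpm = 1493.07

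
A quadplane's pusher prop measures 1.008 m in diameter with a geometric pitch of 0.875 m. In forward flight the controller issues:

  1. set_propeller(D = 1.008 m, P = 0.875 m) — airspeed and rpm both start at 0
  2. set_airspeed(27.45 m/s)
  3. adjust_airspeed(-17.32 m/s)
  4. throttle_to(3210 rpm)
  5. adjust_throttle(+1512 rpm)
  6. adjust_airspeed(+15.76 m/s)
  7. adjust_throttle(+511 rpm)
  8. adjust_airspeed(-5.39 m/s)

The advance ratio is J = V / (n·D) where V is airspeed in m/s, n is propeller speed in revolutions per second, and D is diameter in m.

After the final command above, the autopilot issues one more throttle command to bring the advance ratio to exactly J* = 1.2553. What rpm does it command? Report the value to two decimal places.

rpm = 972.07

set_propeller: D = 1.008 m, P = 0.875 m (p = P/D = 0.868056); state ← (V=0, rpm=0)
set_airspeed(27.45): V ← 27.45 m/s
adjust_airspeed(-17.32): V ← 27.45 -17.32 = 10.13 m/s
throttle_to(3210): rpm ← 3210
adjust_throttle(+1512): rpm ← 3210 +1512 = 4722
adjust_airspeed(+15.76): V ← 10.13 +15.76 = 25.89 m/s
adjust_throttle(+511): rpm ← 4722 +511 = 5233
adjust_airspeed(-5.39): V ← 25.89 -5.39 = 20.5 m/s
final state: V = 20.5 m/s, rpm = 5233 → n = rpm/60 = 87.216667 rev/s
target J* = 1.2553; solve J* = V/(n·D) for n: n = V/(J*·D) = 20.5/(1.2553 × 1.008) = 16.201148 rev/s
rpm = 60·n = 972.068904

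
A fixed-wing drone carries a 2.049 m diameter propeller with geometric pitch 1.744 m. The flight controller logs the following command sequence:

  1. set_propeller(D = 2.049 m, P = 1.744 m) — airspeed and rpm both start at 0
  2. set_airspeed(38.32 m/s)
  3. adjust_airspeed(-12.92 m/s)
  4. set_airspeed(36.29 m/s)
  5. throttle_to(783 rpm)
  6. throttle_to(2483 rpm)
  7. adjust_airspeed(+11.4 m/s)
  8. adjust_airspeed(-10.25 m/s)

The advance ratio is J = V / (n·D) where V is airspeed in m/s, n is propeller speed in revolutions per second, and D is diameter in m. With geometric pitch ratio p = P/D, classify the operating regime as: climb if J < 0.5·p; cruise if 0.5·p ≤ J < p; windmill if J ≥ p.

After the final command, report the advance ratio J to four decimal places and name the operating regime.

set_propeller: D = 2.049 m, P = 1.744 m (p = P/D = 0.851147); state ← (V=0, rpm=0)
set_airspeed(38.32): V ← 38.32 m/s
adjust_airspeed(-12.92): V ← 38.32 -12.92 = 25.4 m/s
set_airspeed(36.29): V ← 36.29 m/s
throttle_to(783): rpm ← 783
throttle_to(2483): rpm ← 2483
adjust_airspeed(+11.4): V ← 36.29 +11.4 = 47.69 m/s
adjust_airspeed(-10.25): V ← 47.69 -10.25 = 37.44 m/s
final state: V = 37.44 m/s, rpm = 2483 → n = rpm/60 = 41.383333 rev/s
J = V / (n·D) = 37.44 / (41.383333 × 2.049) = 0.441538
regime bands: climb J<0.4256 | cruise [0.4256, 0.8511) | windmill J≥0.8511
J = 0.4415 → cruise

J = 0.4415, regime = cruise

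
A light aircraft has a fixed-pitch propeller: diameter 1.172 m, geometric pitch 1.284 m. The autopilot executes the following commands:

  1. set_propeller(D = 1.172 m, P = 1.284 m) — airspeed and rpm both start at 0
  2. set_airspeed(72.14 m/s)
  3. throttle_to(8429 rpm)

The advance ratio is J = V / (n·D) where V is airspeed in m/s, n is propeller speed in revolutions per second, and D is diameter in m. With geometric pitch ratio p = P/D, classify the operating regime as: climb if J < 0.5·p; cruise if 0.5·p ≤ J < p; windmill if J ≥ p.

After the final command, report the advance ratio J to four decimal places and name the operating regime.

set_propeller: D = 1.172 m, P = 1.284 m (p = P/D = 1.095563); state ← (V=0, rpm=0)
set_airspeed(72.14): V ← 72.14 m/s
throttle_to(8429): rpm ← 8429
final state: V = 72.14 m/s, rpm = 8429 → n = rpm/60 = 140.483333 rev/s
J = V / (n·D) = 72.14 / (140.483333 × 1.172) = 0.438151
regime bands: climb J<0.5478 | cruise [0.5478, 1.0956) | windmill J≥1.0956
J = 0.4382 → climb

J = 0.4382, regime = climb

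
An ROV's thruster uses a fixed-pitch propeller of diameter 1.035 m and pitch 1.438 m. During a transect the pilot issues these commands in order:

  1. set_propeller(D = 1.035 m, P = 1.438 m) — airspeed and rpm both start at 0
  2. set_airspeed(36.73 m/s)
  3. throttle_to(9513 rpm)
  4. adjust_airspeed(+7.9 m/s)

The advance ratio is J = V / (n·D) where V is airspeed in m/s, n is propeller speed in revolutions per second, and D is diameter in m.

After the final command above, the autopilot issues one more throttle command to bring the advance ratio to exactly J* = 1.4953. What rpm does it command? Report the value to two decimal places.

rpm = 1730.25

set_propeller: D = 1.035 m, P = 1.438 m (p = P/D = 1.389372); state ← (V=0, rpm=0)
set_airspeed(36.73): V ← 36.73 m/s
throttle_to(9513): rpm ← 9513
adjust_airspeed(+7.9): V ← 36.73 +7.9 = 44.63 m/s
final state: V = 44.63 m/s, rpm = 9513 → n = rpm/60 = 158.550000 rev/s
target J* = 1.4953; solve J* = V/(n·D) for n: n = V/(J*·D) = 44.63/(1.4953 × 1.035) = 28.837540 rev/s
rpm = 60·n = 1730.252375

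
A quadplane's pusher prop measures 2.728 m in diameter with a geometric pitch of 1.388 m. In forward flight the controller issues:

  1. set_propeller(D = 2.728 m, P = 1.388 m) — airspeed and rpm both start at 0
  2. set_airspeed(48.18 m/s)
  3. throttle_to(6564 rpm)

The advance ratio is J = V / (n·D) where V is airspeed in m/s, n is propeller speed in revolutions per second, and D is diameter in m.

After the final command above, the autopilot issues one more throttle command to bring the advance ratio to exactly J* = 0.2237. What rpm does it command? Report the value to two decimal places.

rpm = 4737.05

set_propeller: D = 2.728 m, P = 1.388 m (p = P/D = 0.508798); state ← (V=0, rpm=0)
set_airspeed(48.18): V ← 48.18 m/s
throttle_to(6564): rpm ← 6564
final state: V = 48.18 m/s, rpm = 6564 → n = rpm/60 = 109.400000 rev/s
target J* = 0.2237; solve J* = V/(n·D) for n: n = V/(J*·D) = 48.18/(0.2237 × 2.728) = 78.950784 rev/s
rpm = 60·n = 4737.047024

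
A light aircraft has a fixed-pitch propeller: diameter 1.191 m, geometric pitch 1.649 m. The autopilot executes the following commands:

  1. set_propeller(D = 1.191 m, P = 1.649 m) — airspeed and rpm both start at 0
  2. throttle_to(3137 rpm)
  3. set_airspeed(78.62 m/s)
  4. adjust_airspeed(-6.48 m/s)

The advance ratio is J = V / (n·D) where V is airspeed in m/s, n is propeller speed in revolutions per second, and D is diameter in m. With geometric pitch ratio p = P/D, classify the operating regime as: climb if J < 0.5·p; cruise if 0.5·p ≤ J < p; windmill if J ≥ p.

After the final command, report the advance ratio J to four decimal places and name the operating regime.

set_propeller: D = 1.191 m, P = 1.649 m (p = P/D = 1.384551); state ← (V=0, rpm=0)
throttle_to(3137): rpm ← 3137
set_airspeed(78.62): V ← 78.62 m/s
adjust_airspeed(-6.48): V ← 78.62 -6.48 = 72.14 m/s
final state: V = 72.14 m/s, rpm = 3137 → n = rpm/60 = 52.283333 rev/s
J = V / (n·D) = 72.14 / (52.283333 × 1.191) = 1.158514
regime bands: climb J<0.6923 | cruise [0.6923, 1.3846) | windmill J≥1.3846
J = 1.1585 → cruise

J = 1.1585, regime = cruise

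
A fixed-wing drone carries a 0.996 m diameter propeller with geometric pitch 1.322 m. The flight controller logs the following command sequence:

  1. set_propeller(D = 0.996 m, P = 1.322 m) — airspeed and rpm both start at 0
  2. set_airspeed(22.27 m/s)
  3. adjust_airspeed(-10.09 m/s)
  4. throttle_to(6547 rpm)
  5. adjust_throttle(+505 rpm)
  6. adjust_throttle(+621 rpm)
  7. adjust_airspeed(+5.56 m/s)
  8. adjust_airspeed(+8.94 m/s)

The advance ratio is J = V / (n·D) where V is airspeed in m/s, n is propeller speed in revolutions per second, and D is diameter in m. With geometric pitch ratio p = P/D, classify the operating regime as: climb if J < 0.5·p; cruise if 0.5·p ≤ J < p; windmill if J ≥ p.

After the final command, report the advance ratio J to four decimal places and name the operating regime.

set_propeller: D = 0.996 m, P = 1.322 m (p = P/D = 1.327309); state ← (V=0, rpm=0)
set_airspeed(22.27): V ← 22.27 m/s
adjust_airspeed(-10.09): V ← 22.27 -10.09 = 12.18 m/s
throttle_to(6547): rpm ← 6547
adjust_throttle(+505): rpm ← 6547 +505 = 7052
adjust_throttle(+621): rpm ← 7052 +621 = 7673
adjust_airspeed(+5.56): V ← 12.18 +5.56 = 17.74 m/s
adjust_airspeed(+8.94): V ← 17.74 +8.94 = 26.68 m/s
final state: V = 26.68 m/s, rpm = 7673 → n = rpm/60 = 127.883333 rev/s
J = V / (n·D) = 26.68 / (127.883333 × 0.996) = 0.209466
regime bands: climb J<0.6637 | cruise [0.6637, 1.3273) | windmill J≥1.3273
J = 0.2095 → climb

J = 0.2095, regime = climb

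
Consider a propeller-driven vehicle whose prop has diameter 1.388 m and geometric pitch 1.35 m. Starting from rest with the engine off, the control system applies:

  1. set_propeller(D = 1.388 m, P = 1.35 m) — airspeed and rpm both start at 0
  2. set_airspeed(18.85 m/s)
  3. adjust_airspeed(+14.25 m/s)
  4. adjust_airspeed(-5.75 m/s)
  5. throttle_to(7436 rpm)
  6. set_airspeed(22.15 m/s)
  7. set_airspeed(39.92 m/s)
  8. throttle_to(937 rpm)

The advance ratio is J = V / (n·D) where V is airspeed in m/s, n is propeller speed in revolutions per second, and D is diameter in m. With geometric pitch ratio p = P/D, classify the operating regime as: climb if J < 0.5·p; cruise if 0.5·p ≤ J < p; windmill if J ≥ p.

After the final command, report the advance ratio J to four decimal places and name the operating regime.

J = 1.8417, regime = windmill

set_propeller: D = 1.388 m, P = 1.35 m (p = P/D = 0.972622); state ← (V=0, rpm=0)
set_airspeed(18.85): V ← 18.85 m/s
adjust_airspeed(+14.25): V ← 18.85 +14.25 = 33.1 m/s
adjust_airspeed(-5.75): V ← 33.1 -5.75 = 27.35 m/s
throttle_to(7436): rpm ← 7436
set_airspeed(22.15): V ← 22.15 m/s
set_airspeed(39.92): V ← 39.92 m/s
throttle_to(937): rpm ← 937
final state: V = 39.92 m/s, rpm = 937 → n = rpm/60 = 15.616667 rev/s
J = V / (n·D) = 39.92 / (15.616667 × 1.388) = 1.841674
regime bands: climb J<0.4863 | cruise [0.4863, 0.9726) | windmill J≥0.9726
J = 1.8417 → windmill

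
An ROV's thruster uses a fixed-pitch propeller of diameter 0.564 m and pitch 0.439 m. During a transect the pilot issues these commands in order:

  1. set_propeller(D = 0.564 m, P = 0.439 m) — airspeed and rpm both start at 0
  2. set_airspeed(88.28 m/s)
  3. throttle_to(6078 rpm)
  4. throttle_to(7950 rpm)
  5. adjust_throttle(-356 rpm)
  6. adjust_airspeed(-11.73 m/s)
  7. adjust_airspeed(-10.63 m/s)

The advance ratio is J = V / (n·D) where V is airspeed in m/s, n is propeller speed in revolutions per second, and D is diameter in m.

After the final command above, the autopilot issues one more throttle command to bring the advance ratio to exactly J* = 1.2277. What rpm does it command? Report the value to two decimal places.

rpm = 5712.12

set_propeller: D = 0.564 m, P = 0.439 m (p = P/D = 0.778369); state ← (V=0, rpm=0)
set_airspeed(88.28): V ← 88.28 m/s
throttle_to(6078): rpm ← 6078
throttle_to(7950): rpm ← 7950
adjust_throttle(-356): rpm ← 7950 -356 = 7594
adjust_airspeed(-11.73): V ← 88.28 -11.73 = 76.55 m/s
adjust_airspeed(-10.63): V ← 76.55 -10.63 = 65.92 m/s
final state: V = 65.92 m/s, rpm = 7594 → n = rpm/60 = 126.566667 rev/s
target J* = 1.2277; solve J* = V/(n·D) for n: n = V/(J*·D) = 65.92/(1.2277 × 0.564) = 95.201949 rev/s
rpm = 60·n = 5712.116932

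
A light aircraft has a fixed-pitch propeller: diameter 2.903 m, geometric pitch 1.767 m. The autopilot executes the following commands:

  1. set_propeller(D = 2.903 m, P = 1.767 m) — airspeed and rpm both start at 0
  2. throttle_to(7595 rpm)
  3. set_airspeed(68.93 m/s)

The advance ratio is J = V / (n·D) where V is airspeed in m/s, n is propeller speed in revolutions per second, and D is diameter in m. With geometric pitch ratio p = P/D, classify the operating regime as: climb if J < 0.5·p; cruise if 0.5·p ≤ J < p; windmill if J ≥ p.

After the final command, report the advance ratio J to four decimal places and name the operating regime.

J = 0.1876, regime = climb

set_propeller: D = 2.903 m, P = 1.767 m (p = P/D = 0.608681); state ← (V=0, rpm=0)
throttle_to(7595): rpm ← 7595
set_airspeed(68.93): V ← 68.93 m/s
final state: V = 68.93 m/s, rpm = 7595 → n = rpm/60 = 126.583333 rev/s
J = V / (n·D) = 68.93 / (126.583333 × 2.903) = 0.187579
regime bands: climb J<0.3043 | cruise [0.3043, 0.6087) | windmill J≥0.6087
J = 0.1876 → climb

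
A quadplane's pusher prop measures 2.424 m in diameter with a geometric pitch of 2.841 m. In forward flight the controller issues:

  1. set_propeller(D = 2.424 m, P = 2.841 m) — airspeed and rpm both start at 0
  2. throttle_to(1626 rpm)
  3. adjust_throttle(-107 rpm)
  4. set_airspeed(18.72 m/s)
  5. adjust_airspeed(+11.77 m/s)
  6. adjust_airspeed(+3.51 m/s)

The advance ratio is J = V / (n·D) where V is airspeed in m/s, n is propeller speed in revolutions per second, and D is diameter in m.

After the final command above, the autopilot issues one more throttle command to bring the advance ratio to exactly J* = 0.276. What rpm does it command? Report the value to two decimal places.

set_propeller: D = 2.424 m, P = 2.841 m (p = P/D = 1.172030); state ← (V=0, rpm=0)
throttle_to(1626): rpm ← 1626
adjust_throttle(-107): rpm ← 1626 -107 = 1519
set_airspeed(18.72): V ← 18.72 m/s
adjust_airspeed(+11.77): V ← 18.72 +11.77 = 30.49 m/s
adjust_airspeed(+3.51): V ← 30.49 +3.51 = 34 m/s
final state: V = 34 m/s, rpm = 1519 → n = rpm/60 = 25.316667 rev/s
target J* = 0.276; solve J* = V/(n·D) for n: n = V/(J*·D) = 34/(0.276 × 2.424) = 50.820299 rev/s
rpm = 60·n = 3049.217965

rpm = 3049.22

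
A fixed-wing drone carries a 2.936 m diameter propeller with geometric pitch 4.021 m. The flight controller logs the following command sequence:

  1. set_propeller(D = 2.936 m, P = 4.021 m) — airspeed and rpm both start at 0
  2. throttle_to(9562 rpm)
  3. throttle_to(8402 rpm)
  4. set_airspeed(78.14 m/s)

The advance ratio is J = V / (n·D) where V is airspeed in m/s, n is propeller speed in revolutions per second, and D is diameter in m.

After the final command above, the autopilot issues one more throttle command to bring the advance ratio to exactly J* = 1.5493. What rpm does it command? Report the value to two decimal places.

rpm = 1030.70

set_propeller: D = 2.936 m, P = 4.021 m (p = P/D = 1.369550); state ← (V=0, rpm=0)
throttle_to(9562): rpm ← 9562
throttle_to(8402): rpm ← 8402
set_airspeed(78.14): V ← 78.14 m/s
final state: V = 78.14 m/s, rpm = 8402 → n = rpm/60 = 140.033333 rev/s
target J* = 1.5493; solve J* = V/(n·D) for n: n = V/(J*·D) = 78.14/(1.5493 × 2.936) = 17.178365 rev/s
rpm = 60·n = 1030.701920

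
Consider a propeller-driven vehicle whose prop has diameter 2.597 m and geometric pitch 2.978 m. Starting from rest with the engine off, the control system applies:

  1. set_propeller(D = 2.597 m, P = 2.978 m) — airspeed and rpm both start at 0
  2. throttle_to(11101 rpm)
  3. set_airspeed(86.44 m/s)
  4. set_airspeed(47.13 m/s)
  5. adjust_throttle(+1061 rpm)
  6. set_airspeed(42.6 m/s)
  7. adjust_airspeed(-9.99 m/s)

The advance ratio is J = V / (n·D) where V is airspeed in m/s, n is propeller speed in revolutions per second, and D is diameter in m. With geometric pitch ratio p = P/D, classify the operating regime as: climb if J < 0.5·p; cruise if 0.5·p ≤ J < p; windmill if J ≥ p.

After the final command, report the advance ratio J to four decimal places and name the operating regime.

set_propeller: D = 2.597 m, P = 2.978 m (p = P/D = 1.146708); state ← (V=0, rpm=0)
throttle_to(11101): rpm ← 11101
set_airspeed(86.44): V ← 86.44 m/s
set_airspeed(47.13): V ← 47.13 m/s
adjust_throttle(+1061): rpm ← 11101 +1061 = 12162
set_airspeed(42.6): V ← 42.6 m/s
adjust_airspeed(-9.99): V ← 42.6 -9.99 = 32.61 m/s
final state: V = 32.61 m/s, rpm = 12162 → n = rpm/60 = 202.700000 rev/s
J = V / (n·D) = 32.61 / (202.700000 × 2.597) = 0.061948
regime bands: climb J<0.5734 | cruise [0.5734, 1.1467) | windmill J≥1.1467
J = 0.0619 → climb

J = 0.0619, regime = climb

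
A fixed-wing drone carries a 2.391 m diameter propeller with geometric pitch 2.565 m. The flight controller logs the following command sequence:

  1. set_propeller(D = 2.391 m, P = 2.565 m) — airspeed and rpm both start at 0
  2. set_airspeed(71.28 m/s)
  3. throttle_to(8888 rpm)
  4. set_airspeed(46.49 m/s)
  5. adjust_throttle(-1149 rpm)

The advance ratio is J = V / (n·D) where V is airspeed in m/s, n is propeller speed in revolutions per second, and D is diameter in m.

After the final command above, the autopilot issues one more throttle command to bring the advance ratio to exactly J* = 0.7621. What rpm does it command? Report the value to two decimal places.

rpm = 1530.80

set_propeller: D = 2.391 m, P = 2.565 m (p = P/D = 1.072773); state ← (V=0, rpm=0)
set_airspeed(71.28): V ← 71.28 m/s
throttle_to(8888): rpm ← 8888
set_airspeed(46.49): V ← 46.49 m/s
adjust_throttle(-1149): rpm ← 8888 -1149 = 7739
final state: V = 46.49 m/s, rpm = 7739 → n = rpm/60 = 128.983333 rev/s
target J* = 0.7621; solve J* = V/(n·D) for n: n = V/(J*·D) = 46.49/(0.7621 × 2.391) = 25.513381 rev/s
rpm = 60·n = 1530.802838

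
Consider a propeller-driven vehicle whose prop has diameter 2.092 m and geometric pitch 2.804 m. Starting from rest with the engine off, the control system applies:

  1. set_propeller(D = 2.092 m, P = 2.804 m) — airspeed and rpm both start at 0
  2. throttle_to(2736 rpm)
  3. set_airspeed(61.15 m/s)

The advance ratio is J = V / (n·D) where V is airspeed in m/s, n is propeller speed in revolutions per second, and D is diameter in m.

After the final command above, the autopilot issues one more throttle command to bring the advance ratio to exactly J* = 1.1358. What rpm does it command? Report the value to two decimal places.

rpm = 1544.13

set_propeller: D = 2.092 m, P = 2.804 m (p = P/D = 1.340344); state ← (V=0, rpm=0)
throttle_to(2736): rpm ← 2736
set_airspeed(61.15): V ← 61.15 m/s
final state: V = 61.15 m/s, rpm = 2736 → n = rpm/60 = 45.600000 rev/s
target J* = 1.1358; solve J* = V/(n·D) for n: n = V/(J*·D) = 61.15/(1.1358 × 2.092) = 25.735518 rev/s
rpm = 60·n = 1544.131090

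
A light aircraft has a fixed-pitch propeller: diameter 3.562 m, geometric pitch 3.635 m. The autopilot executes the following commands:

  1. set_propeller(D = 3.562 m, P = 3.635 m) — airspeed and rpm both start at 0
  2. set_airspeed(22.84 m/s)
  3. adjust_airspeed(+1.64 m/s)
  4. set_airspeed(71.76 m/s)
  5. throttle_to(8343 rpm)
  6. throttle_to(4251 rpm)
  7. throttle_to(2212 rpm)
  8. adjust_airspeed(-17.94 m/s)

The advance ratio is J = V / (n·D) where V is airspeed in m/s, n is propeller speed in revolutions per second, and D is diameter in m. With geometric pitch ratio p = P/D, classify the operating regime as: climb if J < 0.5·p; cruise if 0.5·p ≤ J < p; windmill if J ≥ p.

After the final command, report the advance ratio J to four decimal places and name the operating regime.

set_propeller: D = 3.562 m, P = 3.635 m (p = P/D = 1.020494); state ← (V=0, rpm=0)
set_airspeed(22.84): V ← 22.84 m/s
adjust_airspeed(+1.64): V ← 22.84 +1.64 = 24.48 m/s
set_airspeed(71.76): V ← 71.76 m/s
throttle_to(8343): rpm ← 8343
throttle_to(4251): rpm ← 4251
throttle_to(2212): rpm ← 2212
adjust_airspeed(-17.94): V ← 71.76 -17.94 = 53.82 m/s
final state: V = 53.82 m/s, rpm = 2212 → n = rpm/60 = 36.866667 rev/s
J = V / (n·D) = 53.82 / (36.866667 × 3.562) = 0.409841
regime bands: climb J<0.5102 | cruise [0.5102, 1.0205) | windmill J≥1.0205
J = 0.4098 → climb

J = 0.4098, regime = climb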